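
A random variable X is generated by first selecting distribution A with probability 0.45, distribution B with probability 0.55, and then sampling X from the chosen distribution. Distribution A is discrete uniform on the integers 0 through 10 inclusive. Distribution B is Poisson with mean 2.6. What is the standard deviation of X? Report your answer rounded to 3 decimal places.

2.712

Per component, A: μ=5, E[X²]=35; B: μ=2.6, E[X²]=9.36.
E[X] = 0.45·5 + 0.55·2.6 = 3.68.
E[X²] = 0.45·35 + 0.55·9.36 = 20.898.
Var(X) = E[X²] − (E[X])² = 20.898 − 13.5424 = 7.3556.
SD(X) = √7.3556 = 2.71212.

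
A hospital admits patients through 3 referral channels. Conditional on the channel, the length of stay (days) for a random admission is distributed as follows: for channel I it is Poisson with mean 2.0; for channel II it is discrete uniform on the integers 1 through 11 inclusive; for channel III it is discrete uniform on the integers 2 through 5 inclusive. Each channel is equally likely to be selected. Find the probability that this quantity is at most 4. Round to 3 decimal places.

0.687

Conditional on each channel, P(X ≤ 4): I: 0.947347; II: 0.363636; III: 0.75.
By total probability, P(X ≤ 4) = 0.333333·0.947347 + 0.333333·0.363636 + 0.333333·0.75 = 0.686994.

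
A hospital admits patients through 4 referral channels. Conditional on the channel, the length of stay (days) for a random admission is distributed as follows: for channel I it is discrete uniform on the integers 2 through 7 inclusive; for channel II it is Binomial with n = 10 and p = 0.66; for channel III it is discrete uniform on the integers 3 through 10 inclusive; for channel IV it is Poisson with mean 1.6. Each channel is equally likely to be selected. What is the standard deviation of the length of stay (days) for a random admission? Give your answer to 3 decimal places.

Per component, I: μ=4.5, E[X²]=23.1667; II: μ=6.6, E[X²]=45.804; III: μ=6.5, E[X²]=47.5; IV: μ=1.6, E[X²]=4.16.
E[X] = 0.25·4.5 + 0.25·6.6 + 0.25·6.5 + 0.25·1.6 = 4.8.
E[X²] = 0.25·23.1667 + 0.25·45.804 + 0.25·47.5 + 0.25·4.16 = 30.1577.
Var(X) = E[X²] − (E[X])² = 30.1577 − 23.04 = 7.11767.
SD(X) = √7.11767 = 2.6679.

2.668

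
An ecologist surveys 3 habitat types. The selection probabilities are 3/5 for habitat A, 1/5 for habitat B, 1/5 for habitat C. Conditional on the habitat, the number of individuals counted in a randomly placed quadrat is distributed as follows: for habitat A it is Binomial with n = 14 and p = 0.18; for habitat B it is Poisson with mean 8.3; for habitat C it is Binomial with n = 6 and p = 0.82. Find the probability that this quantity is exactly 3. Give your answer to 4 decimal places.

0.1612

Conditional on each habitat, P(X = 3): A: 0.239261; B: 0.0236831; C: 0.0643116.
By total probability, P(X = 3) = 0.6·0.239261 + 0.2·0.0236831 + 0.2·0.0643116 = 0.161155.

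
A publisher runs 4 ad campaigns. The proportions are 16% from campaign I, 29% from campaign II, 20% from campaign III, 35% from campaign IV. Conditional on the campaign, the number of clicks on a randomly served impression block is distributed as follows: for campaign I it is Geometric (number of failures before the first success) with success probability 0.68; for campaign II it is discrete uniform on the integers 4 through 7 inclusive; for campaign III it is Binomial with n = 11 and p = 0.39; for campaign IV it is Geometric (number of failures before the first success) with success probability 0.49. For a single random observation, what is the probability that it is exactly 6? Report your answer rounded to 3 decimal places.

Conditional on each campaign, P(X = 6): I: 0.000730144; II: 0.25; III: 0.137303; IV: 0.00862218.
By total probability, P(X = 6) = 0.16·0.000730144 + 0.29·0.25 + 0.2·0.137303 + 0.35·0.00862218 = 0.103095.

0.103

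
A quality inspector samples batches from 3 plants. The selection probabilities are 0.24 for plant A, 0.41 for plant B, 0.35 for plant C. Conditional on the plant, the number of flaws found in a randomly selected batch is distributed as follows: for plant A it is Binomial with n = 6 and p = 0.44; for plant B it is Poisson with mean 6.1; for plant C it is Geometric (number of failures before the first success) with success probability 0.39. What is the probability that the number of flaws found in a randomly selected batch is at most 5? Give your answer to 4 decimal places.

Conditional on each plant, P(X ≤ 5): A: 0.992744; B: 0.429754; C: 0.94848.
By total probability, P(X ≤ 5) = 0.24·0.992744 + 0.41·0.429754 + 0.35·0.94848 = 0.746426.

0.7464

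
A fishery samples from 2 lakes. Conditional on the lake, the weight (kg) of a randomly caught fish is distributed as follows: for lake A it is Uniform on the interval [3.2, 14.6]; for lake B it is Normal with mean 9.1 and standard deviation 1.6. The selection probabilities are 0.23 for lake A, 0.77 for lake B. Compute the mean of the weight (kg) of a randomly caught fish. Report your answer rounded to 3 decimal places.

Component means — A: 8.9; B: 9.1.
E[X] = 0.23·8.9 + 0.77·9.1 = 9.054.

9.054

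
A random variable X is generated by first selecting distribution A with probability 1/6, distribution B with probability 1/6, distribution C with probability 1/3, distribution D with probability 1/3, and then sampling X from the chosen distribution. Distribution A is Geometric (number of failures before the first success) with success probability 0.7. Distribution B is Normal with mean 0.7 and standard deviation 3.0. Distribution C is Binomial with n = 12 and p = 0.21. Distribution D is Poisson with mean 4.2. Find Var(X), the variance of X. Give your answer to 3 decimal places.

Per component, A: μ=0.428571, E[X²]=0.795918; B: μ=0.7, E[X²]=9.49; C: μ=2.52, E[X²]=8.3412; D: μ=4.2, E[X²]=21.84.
E[X] = 0.166667·0.428571 + 0.166667·0.7 + 0.333333·2.52 + 0.333333·4.2 = 2.4281.
E[X²] = 0.166667·0.795918 + 0.166667·9.49 + 0.333333·8.3412 + 0.333333·21.84 = 11.7747.
Var(X) = E[X²] − (E[X])² = 11.7747 − 5.89565 = 5.87907.

5.879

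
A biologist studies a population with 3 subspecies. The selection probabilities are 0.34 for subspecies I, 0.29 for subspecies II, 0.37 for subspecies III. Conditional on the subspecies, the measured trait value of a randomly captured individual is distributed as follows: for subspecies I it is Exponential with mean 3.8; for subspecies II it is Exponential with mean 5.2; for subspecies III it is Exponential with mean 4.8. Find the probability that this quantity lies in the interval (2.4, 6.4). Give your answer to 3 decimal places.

Conditional on each subspecies, P(2.4 < X < 6.4): I: 0.346161; II: 0.338245; III: 0.342934.
By total probability, P(2.4 < X < 6.4) = 0.34·0.346161 + 0.29·0.338245 + 0.37·0.342934 = 0.342671.

0.343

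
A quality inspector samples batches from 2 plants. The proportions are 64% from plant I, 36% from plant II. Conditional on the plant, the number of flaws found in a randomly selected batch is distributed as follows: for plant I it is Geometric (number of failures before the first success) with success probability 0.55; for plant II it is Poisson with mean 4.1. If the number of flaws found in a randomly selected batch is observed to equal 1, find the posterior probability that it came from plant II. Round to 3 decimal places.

Likelihoods P(X=1 | ·): I: 0.2475; II: 0.067948.
Posterior ∝ prior × likelihood. Numerator for II: 0.36·0.067948 = 0.0244613.
Normalizing constant: 0.64·0.2475 + 0.36·0.067948 = 0.182861.
P(II | observation) = 0.0244613 / 0.182861 = 0.13377.

0.134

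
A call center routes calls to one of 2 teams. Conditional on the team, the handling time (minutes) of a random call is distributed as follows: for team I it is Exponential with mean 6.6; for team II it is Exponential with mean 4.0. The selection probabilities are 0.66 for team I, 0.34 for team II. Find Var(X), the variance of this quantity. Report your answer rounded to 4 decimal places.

Per component, I: μ=6.6, E[X²]=87.12; II: μ=4, E[X²]=32.
E[X] = 0.66·6.6 + 0.34·4 = 5.716.
E[X²] = 0.66·87.12 + 0.34·32 = 68.3792.
Var(X) = E[X²] − (E[X])² = 68.3792 − 32.6727 = 35.7065.

35.7065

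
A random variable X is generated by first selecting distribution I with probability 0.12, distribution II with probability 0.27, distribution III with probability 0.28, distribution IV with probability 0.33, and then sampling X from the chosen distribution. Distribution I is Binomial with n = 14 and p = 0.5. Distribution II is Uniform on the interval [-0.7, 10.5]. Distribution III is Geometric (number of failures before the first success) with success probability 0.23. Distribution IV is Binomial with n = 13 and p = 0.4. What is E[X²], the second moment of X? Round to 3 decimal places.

For each component E[X²] = Var + (mean)², giving I: 52.5; II: 34.4633; III: 25.7637; IV: 30.16.
Overall E[X²] = 0.12·52.5 + 0.27·34.4633 + 0.28·25.7637 + 0.33·30.16 = 32.7717.

32.772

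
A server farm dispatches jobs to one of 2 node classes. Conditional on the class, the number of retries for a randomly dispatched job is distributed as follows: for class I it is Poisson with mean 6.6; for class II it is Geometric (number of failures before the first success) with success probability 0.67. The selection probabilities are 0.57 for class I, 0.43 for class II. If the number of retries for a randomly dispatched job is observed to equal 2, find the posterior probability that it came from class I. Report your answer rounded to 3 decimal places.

Likelihoods P(X=2 | ·): I: 0.0296288; II: 0.072963.
Posterior ∝ prior × likelihood. Numerator for I: 0.57·0.0296288 = 0.0168884.
Normalizing constant: 0.57·0.0296288 + 0.43·0.072963 = 0.0482625.
P(I | observation) = 0.0168884 / 0.0482625 = 0.349928.

0.350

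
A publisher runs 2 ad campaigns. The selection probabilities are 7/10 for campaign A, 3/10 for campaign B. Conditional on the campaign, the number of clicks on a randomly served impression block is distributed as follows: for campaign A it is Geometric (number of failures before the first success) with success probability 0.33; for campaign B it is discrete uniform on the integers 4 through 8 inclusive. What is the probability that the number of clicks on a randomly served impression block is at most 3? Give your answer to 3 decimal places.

0.559

Conditional on each campaign, P(X ≤ 3): A: 0.798489; B: 0.
By total probability, P(X ≤ 3) = 0.7·0.798489 + 0.3·0 = 0.558942.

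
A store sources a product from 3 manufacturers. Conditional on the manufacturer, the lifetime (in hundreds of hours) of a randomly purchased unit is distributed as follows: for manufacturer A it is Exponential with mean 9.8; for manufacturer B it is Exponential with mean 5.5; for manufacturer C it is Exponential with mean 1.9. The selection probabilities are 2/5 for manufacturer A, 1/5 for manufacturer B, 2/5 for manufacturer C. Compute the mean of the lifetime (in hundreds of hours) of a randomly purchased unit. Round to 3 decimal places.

Component means — A: 9.8; B: 5.5; C: 1.9.
E[X] = 0.4·9.8 + 0.2·5.5 + 0.4·1.9 = 5.78.

5.780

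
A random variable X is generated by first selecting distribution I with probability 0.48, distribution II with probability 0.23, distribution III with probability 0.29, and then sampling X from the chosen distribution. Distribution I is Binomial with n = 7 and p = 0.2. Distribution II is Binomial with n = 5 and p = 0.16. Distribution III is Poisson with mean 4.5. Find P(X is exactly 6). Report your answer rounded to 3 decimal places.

Conditional on each component, P(X = 6): I: 0.0003584; II: 0; III: 0.12812.
By total probability, P(X = 6) = 0.48·0.0003584 + 0.23·0 + 0.29·0.12812 = 0.0373269.

0.037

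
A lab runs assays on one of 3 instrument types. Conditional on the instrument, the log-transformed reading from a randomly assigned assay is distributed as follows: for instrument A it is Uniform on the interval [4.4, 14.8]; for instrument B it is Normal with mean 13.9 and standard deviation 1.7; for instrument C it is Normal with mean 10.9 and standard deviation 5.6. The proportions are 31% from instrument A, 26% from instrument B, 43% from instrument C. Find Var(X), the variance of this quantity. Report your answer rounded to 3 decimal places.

19.752

Per component, A: μ=9.6, E[X²]=101.173; B: μ=13.9, E[X²]=196.1; C: μ=10.9, E[X²]=150.17.
E[X] = 0.31·9.6 + 0.26·13.9 + 0.43·10.9 = 11.277.
E[X²] = 0.31·101.173 + 0.26·196.1 + 0.43·150.17 = 146.923.
Var(X) = E[X²] − (E[X])² = 146.923 − 127.171 = 19.7521.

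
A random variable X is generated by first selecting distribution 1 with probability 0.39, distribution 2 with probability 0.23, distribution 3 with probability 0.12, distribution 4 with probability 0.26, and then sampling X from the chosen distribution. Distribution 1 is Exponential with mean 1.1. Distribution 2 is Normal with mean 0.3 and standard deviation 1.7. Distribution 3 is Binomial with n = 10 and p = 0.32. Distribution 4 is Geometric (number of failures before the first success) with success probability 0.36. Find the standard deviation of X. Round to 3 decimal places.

1.849

Per component, 1: μ=1.1, E[X²]=2.42; 2: μ=0.3, E[X²]=2.98; 3: μ=3.2, E[X²]=12.416; 4: μ=1.77778, E[X²]=8.09877.
E[X] = 0.39·1.1 + 0.23·0.3 + 0.12·3.2 + 0.26·1.77778 = 1.34422.
E[X²] = 0.39·2.42 + 0.23·2.98 + 0.12·12.416 + 0.26·8.09877 = 5.2248.
Var(X) = E[X²] − (E[X])² = 5.2248 − 1.80693 = 3.41787.
SD(X) = √3.41787 = 1.84875.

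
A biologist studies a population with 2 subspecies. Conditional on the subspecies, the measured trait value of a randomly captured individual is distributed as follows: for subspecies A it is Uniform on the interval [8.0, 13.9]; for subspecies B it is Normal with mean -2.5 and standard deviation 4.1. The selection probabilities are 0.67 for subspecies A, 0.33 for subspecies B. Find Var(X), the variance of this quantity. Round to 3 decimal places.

47.488

Per component, A: μ=10.95, E[X²]=122.803; B: μ=-2.5, E[X²]=23.06.
E[X] = 0.67·10.95 + 0.33·-2.5 = 6.5115.
E[X²] = 0.67·122.803 + 0.33·23.06 = 89.888.
Var(X) = E[X²] − (E[X])² = 89.888 − 42.3996 = 47.4884.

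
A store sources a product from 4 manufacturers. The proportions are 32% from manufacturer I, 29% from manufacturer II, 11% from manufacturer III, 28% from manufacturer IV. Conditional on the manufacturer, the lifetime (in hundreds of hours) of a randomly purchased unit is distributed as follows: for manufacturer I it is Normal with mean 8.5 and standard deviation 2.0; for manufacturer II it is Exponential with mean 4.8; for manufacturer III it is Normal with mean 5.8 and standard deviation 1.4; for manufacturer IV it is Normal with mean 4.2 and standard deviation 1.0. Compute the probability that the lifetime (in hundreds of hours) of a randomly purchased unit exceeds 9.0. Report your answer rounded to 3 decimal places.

0.174

Conditional on each manufacturer, P(X > 9.0): I: 0.401294; II: 0.153355; III: 0.0111355; IV: 7.93328e-07.
By total probability, P(X > 9.0) = 0.32·0.401294 + 0.29·0.153355 + 0.11·0.0111355 + 0.28·7.93328e-07 = 0.174112.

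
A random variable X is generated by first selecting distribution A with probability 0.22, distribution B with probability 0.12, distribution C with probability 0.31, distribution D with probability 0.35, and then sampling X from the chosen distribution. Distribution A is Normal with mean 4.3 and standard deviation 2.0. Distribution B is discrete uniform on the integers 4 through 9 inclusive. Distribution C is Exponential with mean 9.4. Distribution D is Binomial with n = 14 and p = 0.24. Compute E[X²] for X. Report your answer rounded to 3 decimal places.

For each component E[X²] = Var + (mean)², giving A: 22.49; B: 45.1667; C: 176.72; D: 13.8432.
Overall E[X²] = 0.22·22.49 + 0.12·45.1667 + 0.31·176.72 + 0.35·13.8432 = 69.9961.

69.996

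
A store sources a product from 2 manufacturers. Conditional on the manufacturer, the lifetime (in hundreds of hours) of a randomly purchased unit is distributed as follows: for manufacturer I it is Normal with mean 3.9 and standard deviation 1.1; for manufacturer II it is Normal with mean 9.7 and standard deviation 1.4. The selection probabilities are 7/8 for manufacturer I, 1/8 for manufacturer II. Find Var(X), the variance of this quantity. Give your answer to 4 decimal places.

Per component, I: μ=3.9, E[X²]=16.42; II: μ=9.7, E[X²]=96.05.
E[X] = 0.875·3.9 + 0.125·9.7 = 4.625.
E[X²] = 0.875·16.42 + 0.125·96.05 = 26.3737.
Var(X) = E[X²] − (E[X])² = 26.3737 − 21.3906 = 4.98312.

4.9831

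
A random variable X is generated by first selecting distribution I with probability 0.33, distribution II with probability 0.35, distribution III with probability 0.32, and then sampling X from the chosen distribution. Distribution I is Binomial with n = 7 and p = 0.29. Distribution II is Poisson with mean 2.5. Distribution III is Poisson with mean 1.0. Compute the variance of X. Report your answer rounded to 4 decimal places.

Per component, I: μ=2.03, E[X²]=5.5622; II: μ=2.5, E[X²]=8.75; III: μ=1, E[X²]=2.
E[X] = 0.33·2.03 + 0.35·2.5 + 0.32·1 = 1.8649.
E[X²] = 0.33·5.5622 + 0.35·8.75 + 0.32·2 = 5.53803.
Var(X) = E[X²] − (E[X])² = 5.53803 − 3.47785 = 2.06017.

2.0602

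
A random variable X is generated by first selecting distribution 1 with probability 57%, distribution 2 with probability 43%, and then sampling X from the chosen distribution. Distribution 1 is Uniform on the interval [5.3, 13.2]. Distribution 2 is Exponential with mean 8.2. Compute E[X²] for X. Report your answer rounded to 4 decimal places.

109.5615

For each component E[X²] = Var + (mean)², giving 1: 90.7633; 2: 134.48.
Overall E[X²] = 0.57·90.7633 + 0.43·134.48 = 109.561.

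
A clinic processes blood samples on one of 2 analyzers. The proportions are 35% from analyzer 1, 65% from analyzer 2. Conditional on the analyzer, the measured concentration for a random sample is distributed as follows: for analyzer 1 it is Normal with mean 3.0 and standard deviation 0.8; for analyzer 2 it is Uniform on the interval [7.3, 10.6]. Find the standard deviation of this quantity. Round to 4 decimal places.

2.9779

Per component, 1: μ=3, E[X²]=9.64; 2: μ=8.95, E[X²]=81.01.
E[X] = 0.35·3 + 0.65·8.95 = 6.8675.
E[X²] = 0.35·9.64 + 0.65·81.01 = 56.0305.
Var(X) = E[X²] − (E[X])² = 56.0305 − 47.1626 = 8.86794.
SD(X) = √8.86794 = 2.97791.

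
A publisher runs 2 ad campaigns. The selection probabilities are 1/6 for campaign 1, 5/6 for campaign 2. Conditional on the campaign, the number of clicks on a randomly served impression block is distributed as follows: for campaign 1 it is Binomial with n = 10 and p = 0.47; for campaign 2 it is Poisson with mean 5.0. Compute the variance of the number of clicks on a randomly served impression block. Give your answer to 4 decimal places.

4.5943

Per component, 1: μ=4.7, E[X²]=24.581; 2: μ=5, E[X²]=30.
E[X] = 0.166667·4.7 + 0.833333·5 = 4.95.
E[X²] = 0.166667·24.581 + 0.833333·30 = 29.0968.
Var(X) = E[X²] − (E[X])² = 29.0968 − 24.5025 = 4.59433.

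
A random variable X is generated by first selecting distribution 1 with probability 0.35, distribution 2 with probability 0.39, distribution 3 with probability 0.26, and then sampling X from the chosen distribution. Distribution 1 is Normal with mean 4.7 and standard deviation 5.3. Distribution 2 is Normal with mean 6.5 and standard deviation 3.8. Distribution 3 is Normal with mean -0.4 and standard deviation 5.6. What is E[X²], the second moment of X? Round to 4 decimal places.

47.8673

For each component E[X²] = Var + (mean)², giving 1: 50.18; 2: 56.69; 3: 31.52.
Overall E[X²] = 0.35·50.18 + 0.39·56.69 + 0.26·31.52 = 47.8673.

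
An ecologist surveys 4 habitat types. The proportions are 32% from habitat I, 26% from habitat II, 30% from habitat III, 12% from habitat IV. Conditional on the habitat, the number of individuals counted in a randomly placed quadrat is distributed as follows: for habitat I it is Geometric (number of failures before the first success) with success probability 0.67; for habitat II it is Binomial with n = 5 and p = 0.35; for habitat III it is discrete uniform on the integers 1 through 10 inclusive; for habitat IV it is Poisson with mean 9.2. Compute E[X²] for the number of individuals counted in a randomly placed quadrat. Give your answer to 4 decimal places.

For each component E[X²] = Var + (mean)², giving I: 0.977723; II: 4.2; III: 38.5; IV: 93.84.
Overall E[X²] = 0.32·0.977723 + 0.26·4.2 + 0.3·38.5 + 0.12·93.84 = 24.2157.

24.2157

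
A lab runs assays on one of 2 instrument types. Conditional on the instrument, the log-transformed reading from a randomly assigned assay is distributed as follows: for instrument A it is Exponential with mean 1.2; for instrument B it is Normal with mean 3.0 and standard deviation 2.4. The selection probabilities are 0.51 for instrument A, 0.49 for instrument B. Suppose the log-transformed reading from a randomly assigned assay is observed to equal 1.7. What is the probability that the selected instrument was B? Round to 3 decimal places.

Likelihoods f(1.7 | ·): A: 0.202101; B: 0.143545.
Posterior ∝ prior × likelihood. Numerator for B: 0.49·0.143545 = 0.0703369.
Normalizing constant: 0.51·0.202101 + 0.49·0.143545 = 0.173408.
P(B | observation) = 0.0703369 / 0.173408 = 0.405614.

0.406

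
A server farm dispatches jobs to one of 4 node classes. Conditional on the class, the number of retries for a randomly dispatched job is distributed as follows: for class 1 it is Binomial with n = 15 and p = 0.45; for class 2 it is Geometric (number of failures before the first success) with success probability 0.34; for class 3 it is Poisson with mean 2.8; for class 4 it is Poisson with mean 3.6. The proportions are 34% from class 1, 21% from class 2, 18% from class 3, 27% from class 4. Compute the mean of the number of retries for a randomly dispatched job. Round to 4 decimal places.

Component means — 1: 6.75; 2: 1.94118; 3: 2.8; 4: 3.6.
E[X] = 0.34·6.75 + 0.21·1.94118 + 0.18·2.8 + 0.27·3.6 = 4.17865.

4.1786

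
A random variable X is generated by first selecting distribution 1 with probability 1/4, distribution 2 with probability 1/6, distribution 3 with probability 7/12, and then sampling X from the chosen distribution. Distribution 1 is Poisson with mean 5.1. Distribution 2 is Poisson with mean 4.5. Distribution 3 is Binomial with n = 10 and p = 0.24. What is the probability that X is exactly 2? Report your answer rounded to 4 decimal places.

0.2069

Conditional on each component, P(X = 2): 1: 0.0792882; 2: 0.112479; 3: 0.288499.
By total probability, P(X = 2) = 0.25·0.0792882 + 0.166667·0.112479 + 0.583333·0.288499 = 0.206859.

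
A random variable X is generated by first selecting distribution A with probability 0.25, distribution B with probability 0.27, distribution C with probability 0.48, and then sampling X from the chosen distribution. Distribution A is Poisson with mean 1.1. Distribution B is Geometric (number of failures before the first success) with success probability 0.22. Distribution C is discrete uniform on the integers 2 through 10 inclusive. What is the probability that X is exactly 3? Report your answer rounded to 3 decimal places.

Conditional on each component, P(X = 3): A: 0.0738419; B: 0.104401; C: 0.111111.
By total probability, P(X = 3) = 0.25·0.0738419 + 0.27·0.104401 + 0.48·0.111111 = 0.0999822.

0.100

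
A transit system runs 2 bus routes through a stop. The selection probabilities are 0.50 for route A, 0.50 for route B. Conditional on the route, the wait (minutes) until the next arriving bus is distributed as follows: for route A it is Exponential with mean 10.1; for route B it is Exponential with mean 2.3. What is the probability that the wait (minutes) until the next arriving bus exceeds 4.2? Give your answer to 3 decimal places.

Conditional on each route, P(X > 4.2): A: 0.659785; B: 0.161043.
By total probability, P(X > 4.2) = 0.5·0.659785 + 0.5·0.161043 = 0.410414.

0.410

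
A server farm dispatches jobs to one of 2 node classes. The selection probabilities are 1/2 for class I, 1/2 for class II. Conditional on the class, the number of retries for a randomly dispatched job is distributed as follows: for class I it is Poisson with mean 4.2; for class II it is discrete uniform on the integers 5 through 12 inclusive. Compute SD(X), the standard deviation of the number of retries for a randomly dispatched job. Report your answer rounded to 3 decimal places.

Per component, I: μ=4.2, E[X²]=21.84; II: μ=8.5, E[X²]=77.5.
E[X] = 0.5·4.2 + 0.5·8.5 = 6.35.
E[X²] = 0.5·21.84 + 0.5·77.5 = 49.67.
Var(X) = E[X²] − (E[X])² = 49.67 − 40.3225 = 9.3475.
SD(X) = √9.3475 = 3.05737.

3.057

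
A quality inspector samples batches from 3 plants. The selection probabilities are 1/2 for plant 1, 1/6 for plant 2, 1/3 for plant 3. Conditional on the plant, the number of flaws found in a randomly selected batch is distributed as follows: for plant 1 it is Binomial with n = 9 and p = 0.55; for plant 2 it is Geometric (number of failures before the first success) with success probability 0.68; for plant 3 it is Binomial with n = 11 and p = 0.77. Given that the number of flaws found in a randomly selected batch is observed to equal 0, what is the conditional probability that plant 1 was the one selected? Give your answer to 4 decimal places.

0.0033

Likelihoods P(X=0 | ·): 1: 0.000756681; 2: 0.68; 3: 9.5281e-08.
Posterior ∝ prior × likelihood. Numerator for 1: 0.5·0.000756681 = 0.00037834.
Normalizing constant: 0.5·0.000756681 + 0.166667·0.68 + 0.333333·9.5281e-08 = 0.113712.
P(1 | observation) = 0.00037834 / 0.113712 = 0.00332719.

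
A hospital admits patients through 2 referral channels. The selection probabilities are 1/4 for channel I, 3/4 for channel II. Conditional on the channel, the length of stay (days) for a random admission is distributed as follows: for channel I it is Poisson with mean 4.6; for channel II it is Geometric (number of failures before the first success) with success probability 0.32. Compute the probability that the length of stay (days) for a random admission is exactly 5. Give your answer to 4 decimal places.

Conditional on each channel, P(X = 5): I: 0.172526; II: 0.0465259.
By total probability, P(X = 5) = 0.25·0.172526 + 0.75·0.0465259 = 0.0780258.

0.0780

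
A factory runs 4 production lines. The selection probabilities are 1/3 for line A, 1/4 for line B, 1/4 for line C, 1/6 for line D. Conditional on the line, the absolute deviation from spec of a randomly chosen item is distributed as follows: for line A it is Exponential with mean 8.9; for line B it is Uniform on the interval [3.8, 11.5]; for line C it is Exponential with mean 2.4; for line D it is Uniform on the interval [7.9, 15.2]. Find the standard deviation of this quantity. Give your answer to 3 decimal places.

Per component, A: μ=8.9, E[X²]=158.42; B: μ=7.65, E[X²]=63.4633; C: μ=2.4, E[X²]=11.52; D: μ=11.55, E[X²]=137.843.
E[X] = 0.333333·8.9 + 0.25·7.65 + 0.25·2.4 + 0.166667·11.55 = 7.40417.
E[X²] = 0.333333·158.42 + 0.25·63.4633 + 0.25·11.52 + 0.166667·137.843 = 94.5264.
Var(X) = E[X²] − (E[X])² = 94.5264 − 54.8217 = 39.7047.
SD(X) = √39.7047 = 6.30117.

6.301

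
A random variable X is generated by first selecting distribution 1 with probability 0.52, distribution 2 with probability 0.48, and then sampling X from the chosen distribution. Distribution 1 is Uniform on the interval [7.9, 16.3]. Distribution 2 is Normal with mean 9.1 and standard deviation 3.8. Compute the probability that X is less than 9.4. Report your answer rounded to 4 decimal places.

0.3480

Conditional on each component, P(X < 9.4): 1: 0.178571; 2: 0.531463.
By total probability, P(X < 9.4) = 0.52·0.178571 + 0.48·0.531463 = 0.347959.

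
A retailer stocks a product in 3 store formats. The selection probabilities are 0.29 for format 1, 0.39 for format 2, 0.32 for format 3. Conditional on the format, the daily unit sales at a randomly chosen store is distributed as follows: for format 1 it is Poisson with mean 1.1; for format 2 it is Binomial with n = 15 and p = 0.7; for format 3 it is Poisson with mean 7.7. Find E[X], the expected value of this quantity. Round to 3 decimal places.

6.878

Component means — 1: 1.1; 2: 10.5; 3: 7.7.
E[X] = 0.29·1.1 + 0.39·10.5 + 0.32·7.7 = 6.878.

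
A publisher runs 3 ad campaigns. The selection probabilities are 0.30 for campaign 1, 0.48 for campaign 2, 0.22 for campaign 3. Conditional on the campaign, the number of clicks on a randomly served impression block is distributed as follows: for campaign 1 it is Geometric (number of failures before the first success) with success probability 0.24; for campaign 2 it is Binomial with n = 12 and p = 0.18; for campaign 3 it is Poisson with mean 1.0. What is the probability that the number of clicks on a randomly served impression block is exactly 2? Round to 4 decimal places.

0.2231

Conditional on each campaign, P(X = 2): 1: 0.138624; 2: 0.293919; 3: 0.18394.
By total probability, P(X = 2) = 0.3·0.138624 + 0.48·0.293919 + 0.22·0.18394 = 0.223135.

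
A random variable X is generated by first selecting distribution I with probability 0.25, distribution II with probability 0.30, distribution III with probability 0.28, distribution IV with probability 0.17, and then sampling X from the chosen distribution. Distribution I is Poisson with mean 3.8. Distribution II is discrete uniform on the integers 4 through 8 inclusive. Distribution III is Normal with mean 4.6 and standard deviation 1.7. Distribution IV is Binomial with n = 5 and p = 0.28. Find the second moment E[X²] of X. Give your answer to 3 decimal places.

23.199

For each component E[X²] = Var + (mean)², giving I: 18.24; II: 38; III: 24.05; IV: 2.968.
Overall E[X²] = 0.25·18.24 + 0.3·38 + 0.28·24.05 + 0.17·2.968 = 23.1986.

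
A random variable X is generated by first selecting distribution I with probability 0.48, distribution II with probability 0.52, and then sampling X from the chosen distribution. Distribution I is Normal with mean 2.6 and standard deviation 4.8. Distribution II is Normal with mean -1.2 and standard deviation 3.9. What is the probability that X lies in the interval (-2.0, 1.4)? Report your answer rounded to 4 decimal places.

Conditional on each component, P(-2.0 < X < 1.4): I: 0.232346; II: 0.328771.
By total probability, P(-2.0 < X < 1.4) = 0.48·0.232346 + 0.52·0.328771 = 0.282487.

0.2825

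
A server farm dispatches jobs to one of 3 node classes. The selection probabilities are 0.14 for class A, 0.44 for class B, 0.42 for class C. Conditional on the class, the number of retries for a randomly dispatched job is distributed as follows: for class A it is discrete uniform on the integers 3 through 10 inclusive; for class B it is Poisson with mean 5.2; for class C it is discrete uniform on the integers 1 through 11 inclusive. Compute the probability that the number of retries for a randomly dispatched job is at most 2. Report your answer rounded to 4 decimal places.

0.1242

Conditional on each class, P(X ≤ 2): A: 0; B: 0.108787; C: 0.181818.
By total probability, P(X ≤ 2) = 0.14·0 + 0.44·0.108787 + 0.42·0.181818 = 0.12423.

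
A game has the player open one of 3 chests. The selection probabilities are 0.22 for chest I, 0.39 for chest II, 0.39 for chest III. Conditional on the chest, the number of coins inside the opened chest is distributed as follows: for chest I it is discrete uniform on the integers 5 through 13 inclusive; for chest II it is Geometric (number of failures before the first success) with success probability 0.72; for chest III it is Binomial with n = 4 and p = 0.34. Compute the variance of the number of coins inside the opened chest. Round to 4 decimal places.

13.5411

Per component, I: μ=9, E[X²]=87.6667; II: μ=0.388889, E[X²]=0.691358; III: μ=1.36, E[X²]=2.7472.
E[X] = 0.22·9 + 0.39·0.388889 + 0.39·1.36 = 2.66207.
E[X²] = 0.22·87.6667 + 0.39·0.691358 + 0.39·2.7472 = 20.6277.
Var(X) = E[X²] − (E[X])² = 20.6277 − 7.0866 = 13.5411.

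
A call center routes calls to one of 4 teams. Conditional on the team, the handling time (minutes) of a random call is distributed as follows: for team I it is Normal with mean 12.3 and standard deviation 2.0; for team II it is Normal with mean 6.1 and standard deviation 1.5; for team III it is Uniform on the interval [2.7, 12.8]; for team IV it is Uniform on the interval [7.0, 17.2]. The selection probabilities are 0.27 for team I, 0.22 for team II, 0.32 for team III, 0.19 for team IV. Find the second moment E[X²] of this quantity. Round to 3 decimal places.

For each component E[X²] = Var + (mean)², giving I: 155.29; II: 39.46; III: 68.5633; IV: 155.08.
Overall E[X²] = 0.27·155.29 + 0.22·39.46 + 0.32·68.5633 + 0.19·155.08 = 102.015.

102.015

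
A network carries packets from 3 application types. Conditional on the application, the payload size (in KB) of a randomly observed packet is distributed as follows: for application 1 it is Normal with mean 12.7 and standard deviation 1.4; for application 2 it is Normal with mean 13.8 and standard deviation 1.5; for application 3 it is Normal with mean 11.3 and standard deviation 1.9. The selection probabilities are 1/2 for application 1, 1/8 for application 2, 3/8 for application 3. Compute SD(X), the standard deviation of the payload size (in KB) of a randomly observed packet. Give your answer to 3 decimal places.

Per component, 1: μ=12.7, E[X²]=163.25; 2: μ=13.8, E[X²]=192.69; 3: μ=11.3, E[X²]=131.3.
E[X] = 0.5·12.7 + 0.125·13.8 + 0.375·11.3 = 12.3125.
E[X²] = 0.5·163.25 + 0.125·192.69 + 0.375·131.3 = 154.949.
Var(X) = E[X²] − (E[X])² = 154.949 − 151.598 = 3.35109.
SD(X) = √3.35109 = 1.8306.

1.831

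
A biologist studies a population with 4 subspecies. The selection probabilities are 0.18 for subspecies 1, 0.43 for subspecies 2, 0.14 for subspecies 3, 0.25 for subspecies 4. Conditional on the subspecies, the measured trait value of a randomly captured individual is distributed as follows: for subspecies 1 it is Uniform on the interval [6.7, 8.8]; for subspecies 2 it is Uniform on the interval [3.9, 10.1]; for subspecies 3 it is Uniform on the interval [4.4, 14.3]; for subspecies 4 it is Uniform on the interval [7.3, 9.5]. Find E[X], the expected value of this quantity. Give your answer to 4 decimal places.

7.8140

Component means — 1: 7.75; 2: 7; 3: 9.35; 4: 8.4.
E[X] = 0.18·7.75 + 0.43·7 + 0.14·9.35 + 0.25·8.4 = 7.814.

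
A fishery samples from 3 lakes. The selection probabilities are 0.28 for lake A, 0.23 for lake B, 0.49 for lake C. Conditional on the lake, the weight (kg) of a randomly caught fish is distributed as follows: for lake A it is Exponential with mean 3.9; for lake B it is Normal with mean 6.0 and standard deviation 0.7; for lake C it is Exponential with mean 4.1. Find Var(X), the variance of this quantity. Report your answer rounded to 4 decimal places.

Per component, A: μ=3.9, E[X²]=30.42; B: μ=6, E[X²]=36.49; C: μ=4.1, E[X²]=33.62.
E[X] = 0.28·3.9 + 0.23·6 + 0.49·4.1 = 4.481.
E[X²] = 0.28·30.42 + 0.23·36.49 + 0.49·33.62 = 33.3841.
Var(X) = E[X²] − (E[X])² = 33.3841 − 20.0794 = 13.3047.

13.3047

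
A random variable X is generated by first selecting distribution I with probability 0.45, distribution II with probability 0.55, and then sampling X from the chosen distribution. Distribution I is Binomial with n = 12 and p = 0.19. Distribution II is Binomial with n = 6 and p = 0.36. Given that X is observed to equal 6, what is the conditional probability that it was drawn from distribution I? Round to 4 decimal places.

0.8219

Likelihoods P(X=6 | ·): I: 0.0122773; II: 0.00217678.
Posterior ∝ prior × likelihood. Numerator for I: 0.45·0.0122773 = 0.0055248.
Normalizing constant: 0.45·0.0122773 + 0.55·0.00217678 = 0.00672203.
P(I | observation) = 0.0055248 / 0.00672203 = 0.821894.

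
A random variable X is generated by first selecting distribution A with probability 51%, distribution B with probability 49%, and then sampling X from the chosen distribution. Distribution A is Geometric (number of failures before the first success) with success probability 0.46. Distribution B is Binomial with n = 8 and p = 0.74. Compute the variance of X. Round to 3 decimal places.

7.685

Per component, A: μ=1.17391, E[X²]=3.93006; B: μ=5.92, E[X²]=36.5856.
E[X] = 0.51·1.17391 + 0.49·5.92 = 3.4995.
E[X²] = 0.51·3.93006 + 0.49·36.5856 = 19.9313.
Var(X) = E[X²] − (E[X])² = 19.9313 − 12.2465 = 7.6848.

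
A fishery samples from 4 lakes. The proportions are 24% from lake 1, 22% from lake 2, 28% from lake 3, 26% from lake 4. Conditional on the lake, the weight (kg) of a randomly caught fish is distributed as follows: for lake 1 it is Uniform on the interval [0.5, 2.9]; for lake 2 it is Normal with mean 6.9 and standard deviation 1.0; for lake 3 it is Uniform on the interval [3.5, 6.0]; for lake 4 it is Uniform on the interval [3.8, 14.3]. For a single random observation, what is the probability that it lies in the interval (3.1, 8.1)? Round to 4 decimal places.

0.5811

Conditional on each lake, P(3.1 < X < 8.1): 1: 0; 2: 0.884858; 3: 1; 4: 0.409524.
By total probability, P(3.1 < X < 8.1) = 0.24·0 + 0.22·0.884858 + 0.28·1 + 0.26·0.409524 = 0.581145.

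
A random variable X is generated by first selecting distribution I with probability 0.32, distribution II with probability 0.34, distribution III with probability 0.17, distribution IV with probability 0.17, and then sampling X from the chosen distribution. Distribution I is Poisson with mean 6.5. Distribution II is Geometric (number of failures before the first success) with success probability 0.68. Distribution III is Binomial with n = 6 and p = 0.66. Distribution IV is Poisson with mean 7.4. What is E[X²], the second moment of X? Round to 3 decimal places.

29.373

For each component E[X²] = Var + (mean)², giving I: 48.75; II: 0.913495; III: 17.028; IV: 62.16.
Overall E[X²] = 0.32·48.75 + 0.34·0.913495 + 0.17·17.028 + 0.17·62.16 = 29.3725.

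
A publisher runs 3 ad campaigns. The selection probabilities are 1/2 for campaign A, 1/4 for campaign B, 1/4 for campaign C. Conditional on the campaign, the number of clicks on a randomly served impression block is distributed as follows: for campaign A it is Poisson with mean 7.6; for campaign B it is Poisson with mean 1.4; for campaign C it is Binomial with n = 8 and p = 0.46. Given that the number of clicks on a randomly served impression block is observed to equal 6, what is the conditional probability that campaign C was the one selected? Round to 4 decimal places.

0.2224

Likelihoods P(X=6 | ·): A: 0.13394; B: 0.00257883; C: 0.0773557.
Posterior ∝ prior × likelihood. Numerator for C: 0.25·0.0773557 = 0.0193389.
Normalizing constant: 0.5·0.13394 + 0.25·0.00257883 + 0.25·0.0773557 = 0.0869538.
P(C | observation) = 0.0193389 / 0.0869538 = 0.222405.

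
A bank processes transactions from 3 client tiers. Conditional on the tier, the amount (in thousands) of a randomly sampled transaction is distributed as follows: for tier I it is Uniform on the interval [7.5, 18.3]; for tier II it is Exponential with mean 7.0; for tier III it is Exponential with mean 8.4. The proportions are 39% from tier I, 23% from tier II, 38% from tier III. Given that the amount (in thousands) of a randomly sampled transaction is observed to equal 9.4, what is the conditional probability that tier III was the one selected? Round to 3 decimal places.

0.248

Likelihoods f(9.4 | ·): I: 0.0925926; II: 0.0372998; III: 0.0388798.
Posterior ∝ prior × likelihood. Numerator for III: 0.38·0.0388798 = 0.0147743.
Normalizing constant: 0.39·0.0925926 + 0.23·0.0372998 + 0.38·0.0388798 = 0.0594644.
P(III | observation) = 0.0147743 / 0.0594644 = 0.248457.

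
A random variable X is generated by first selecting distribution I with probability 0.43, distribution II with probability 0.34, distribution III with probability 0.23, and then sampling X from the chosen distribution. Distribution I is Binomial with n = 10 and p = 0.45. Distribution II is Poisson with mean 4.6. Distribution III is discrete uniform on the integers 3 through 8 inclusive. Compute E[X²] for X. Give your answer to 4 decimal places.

26.1585

For each component E[X²] = Var + (mean)², giving I: 22.725; II: 25.76; III: 33.1667.
Overall E[X²] = 0.43·22.725 + 0.34·25.76 + 0.23·33.1667 = 26.1585.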